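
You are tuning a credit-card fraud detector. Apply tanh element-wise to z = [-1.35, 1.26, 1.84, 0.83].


tanh(-1.35) = -0.8741
tanh(1.26) = 0.8511
tanh(1.84) = 0.9508
tanh(0.83) = 0.6805
result = [-0.8741, 0.8511, 0.9508, 0.6805]

[-0.8741, 0.8511, 0.9508, 0.6805]


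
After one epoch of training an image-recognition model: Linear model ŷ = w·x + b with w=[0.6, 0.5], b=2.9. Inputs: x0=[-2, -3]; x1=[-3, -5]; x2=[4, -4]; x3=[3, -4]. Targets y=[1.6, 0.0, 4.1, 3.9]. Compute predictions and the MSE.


ŷ0 = (0.6)·(-2) + (0.5)·(-3) + 2.9 = 0.2
ŷ1 = (0.6)·(-3) + (0.5)·(-5) + 2.9 = -1.4
ŷ2 = (0.6)·(4) + (0.5)·(-4) + 2.9 = 3.3
ŷ3 = (0.6)·(3) + (0.5)·(-4) + 2.9 = 2.7
errors² = [1.96, 1.96, 0.64, 1.44]
MSE = 6.0000/4 = 1.5

1.5


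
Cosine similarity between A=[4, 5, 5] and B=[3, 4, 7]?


A·B = 4·3 + 5·4 + 5·7 = 67
‖A‖ = √66 = 8.124, ‖B‖ = √74 = 8.6023
cos = 67/(√66·√74) = 67/√4884 = 0.9587

0.9587


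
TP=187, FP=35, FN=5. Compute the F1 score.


Precision = 187/222 = 0.8423
Recall = 187/192 = 0.974
F1 = 2·P·R/(P+R) = 2·TP/(2·TP+FP+FN) = 374/(374+35+5) = 374/414 = 0.9034

0.9034


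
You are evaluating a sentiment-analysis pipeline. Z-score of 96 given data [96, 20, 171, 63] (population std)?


μ = 87.5, σ = 55.2291
z = (96 - 87.5)/55.2291 = 0.1539

0.1539


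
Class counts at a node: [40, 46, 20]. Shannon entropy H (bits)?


Probabilities: [40/106, 46/106, 20/106] ≈ [0.3774, 0.434, 0.1887]
H = -((40/106)·log₂(40/106) + (46/106)·log₂(46/106) + (20/106)·log₂(20/106))
  = 1.5072 bits

1.5072 bits


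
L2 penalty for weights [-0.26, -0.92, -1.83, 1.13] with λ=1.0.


‖w‖₂² = (-0.26)² + (-0.92)² + (-1.83)² + (1.13)²
     = 0.0676 + 0.8464 + 3.3489 + 1.2769
     = 5.5398
λ·‖w‖₂² = 1.0·5.5398 = 5.5398

5.5398


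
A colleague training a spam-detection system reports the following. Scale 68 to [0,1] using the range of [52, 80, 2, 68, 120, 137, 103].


min=2, max=137
(68-2)/(137-2) = 66/135 = 0.4889

0.4889


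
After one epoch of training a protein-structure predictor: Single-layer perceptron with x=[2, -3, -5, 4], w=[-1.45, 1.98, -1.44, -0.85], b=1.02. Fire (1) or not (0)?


z = (2)·(-1.45) + (-3)·(1.98) + (-5)·(-1.44) + (4)·(-0.85) + 1.02
  = -4.02
step(z) = 0 (z<0)

0


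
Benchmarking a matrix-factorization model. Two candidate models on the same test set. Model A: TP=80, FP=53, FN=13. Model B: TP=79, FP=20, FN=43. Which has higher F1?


Model A: P=80/133=0.6015, R=80/93=0.8602, F1=2PR/(P+R)=2TP/(2TP+FP+FN)=160/226=0.708
Model B: P=79/99=0.798, R=79/122=0.6475, F1=2PR/(P+R)=2TP/(2TP+FP+FN)=158/221=0.7149
0.708 < 0.7149 → Model B

Model B


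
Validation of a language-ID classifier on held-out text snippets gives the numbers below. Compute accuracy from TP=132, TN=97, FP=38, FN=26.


Accuracy = (TP+TN)/(TP+TN+FP+FN)
= (132+97)/(293)
= 229/293 = 78.16%

78.16%


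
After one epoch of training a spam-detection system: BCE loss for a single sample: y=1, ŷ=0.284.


BCE = -[y·ln(p) + (1-y)·ln(1-p)]
= -1·ln(0.284) - 0
= -ln(0.284) = 1.2588

1.2588


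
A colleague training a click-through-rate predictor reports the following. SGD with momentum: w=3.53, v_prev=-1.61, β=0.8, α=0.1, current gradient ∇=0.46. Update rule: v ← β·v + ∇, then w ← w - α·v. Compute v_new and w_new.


v_new = 0.8·-1.61 + 0.46 = -1.288 + 0.46 = -0.828
w_new = 3.53 - 0.1·-0.828 = 3.53 + 0.0828 = 3.6128

v_new=-0.828, w_new=3.6128


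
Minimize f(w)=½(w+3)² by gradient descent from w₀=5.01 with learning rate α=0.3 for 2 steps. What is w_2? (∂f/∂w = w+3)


step 1: grad = 5.01+3 = 8.01; w = 5.01 - 0.3·(8.01) = 2.607
step 2: grad = 2.607+3 = 5.607; w = 2.607 - 0.3·(5.607) = 0.9249

0.9249


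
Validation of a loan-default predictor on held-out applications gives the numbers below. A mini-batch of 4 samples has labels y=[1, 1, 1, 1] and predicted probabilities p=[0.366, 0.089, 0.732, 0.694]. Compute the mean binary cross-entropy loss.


L[0] = -ln(0.366) = 1.0051
L[1] = -ln(0.089) = 2.4191
L[2] = -ln(0.732) = 0.312
L[3] = -ln(0.694) = 0.3653
mean = (1.0051 + 2.4191 + 0.312 + 0.3653)/4 = 1.0254

1.0254


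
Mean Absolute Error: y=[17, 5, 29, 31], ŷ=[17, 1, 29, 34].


Absolute errors: |17-17|=0, |5-1|=4, |29-29|=0, |31-34|=3
Sum = 7
MAE = 7/4 = 7/4

7/4


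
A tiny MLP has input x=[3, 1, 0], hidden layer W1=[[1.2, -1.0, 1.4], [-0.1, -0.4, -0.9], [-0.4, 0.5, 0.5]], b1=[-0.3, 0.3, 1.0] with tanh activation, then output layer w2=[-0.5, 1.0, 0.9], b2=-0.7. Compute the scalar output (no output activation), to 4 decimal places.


z1[0] = (1.2)·(3) + (-1.0)·(1) + (1.4)·(0) - 0.3 = 2.3
z1[1] = (-0.1)·(3) + (-0.4)·(1) + (-0.9)·(0) + 0.3 = -0.4
z1[2] = (-0.4)·(3) + (0.5)·(1) + (0.5)·(0) + 1.0 = 0.3
h = tanh(z1) = [0.9801, -0.3799, 0.2913]
output = (-0.5)·(0.9801) + (1.0)·(-0.3799) + (0.9)·(0.2913) - 0.7 = -1.3078

-1.3078


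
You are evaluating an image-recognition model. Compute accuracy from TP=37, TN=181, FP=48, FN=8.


Accuracy = (TP+TN)/(TP+TN+FP+FN)
= (37+181)/(274)
= 218/274 = 79.56%

79.56%


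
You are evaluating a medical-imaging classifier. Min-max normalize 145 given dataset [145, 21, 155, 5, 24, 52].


min=5, max=155
(145-5)/(155-5) = 140/150 = 0.9333

0.9333


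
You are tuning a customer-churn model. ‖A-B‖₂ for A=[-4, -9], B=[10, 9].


d = √((-4-10)² + (-9-9)²)
  = √(196 + 324)
  = √520 = 22.8035

22.8035


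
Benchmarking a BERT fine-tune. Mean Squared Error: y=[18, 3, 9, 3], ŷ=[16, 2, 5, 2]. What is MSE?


Squared errors: (18-16)²=4, (3-2)²=1, (9-5)²=16, (3-2)²=1
Sum = 22
MSE = 22/4 = 11/2

11/2


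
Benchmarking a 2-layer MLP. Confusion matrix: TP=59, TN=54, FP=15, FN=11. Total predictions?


Total = TP + TN + FP + FN
= 59 + 54 + 15 + 11
= 139
(Predicted positive: 74, predicted negative: 65)

139


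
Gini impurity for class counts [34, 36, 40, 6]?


Probabilities: [34/116, 36/116, 40/116, 6/116] ≈ [0.2931, 0.3103, 0.3448, 0.0517]
Σpᵢ² = (1156 + 1296 + 1600 + 36)/116² = 4088/13456
Gini = 1 - Σpᵢ² = 1 - 4088/13456 = 0.6962

0.6962


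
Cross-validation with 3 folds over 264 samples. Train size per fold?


Fold size = 264/3 = 88
Training per fold = 264 - 88 = 176

176


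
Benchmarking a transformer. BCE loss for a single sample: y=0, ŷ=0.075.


BCE = -[y·ln(p) + (1-y)·ln(1-p)]
= -0 - 1·ln(1-0.075)
= -ln(0.925) = 0.078

0.078


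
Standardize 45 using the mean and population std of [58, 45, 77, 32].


μ = 53, σ = 16.6283
z = (45 - 53)/16.6283 = -0.4811

-0.4811


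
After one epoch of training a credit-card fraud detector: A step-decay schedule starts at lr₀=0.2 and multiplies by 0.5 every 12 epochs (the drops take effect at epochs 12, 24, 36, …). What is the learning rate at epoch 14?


n_drops = ⌊14/12⌋ = 1
lr = 0.2·0.5^1 = 0.2·0.5 = 0.1

0.1


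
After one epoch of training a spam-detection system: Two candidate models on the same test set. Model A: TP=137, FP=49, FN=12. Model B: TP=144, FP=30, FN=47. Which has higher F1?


Model A: P=137/186=0.7366, R=137/149=0.9195, F1=2PR/(P+R)=2TP/(2TP+FP+FN)=274/335=0.8179
Model B: P=144/174=0.8276, R=144/191=0.7539, F1=2PR/(P+R)=2TP/(2TP+FP+FN)=288/365=0.789
0.8179 > 0.789 → Model A

Model A


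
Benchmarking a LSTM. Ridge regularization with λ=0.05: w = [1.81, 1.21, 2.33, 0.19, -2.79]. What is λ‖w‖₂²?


‖w‖₂² = (1.81)² + (1.21)² + (2.33)² + (0.19)² + (-2.79)²
     = 3.2761 + 1.4641 + 5.4289 + 0.0361 + 7.7841
     = 17.9893
λ·‖w‖₂² = 0.05·17.9893 = 0.899465

0.899465


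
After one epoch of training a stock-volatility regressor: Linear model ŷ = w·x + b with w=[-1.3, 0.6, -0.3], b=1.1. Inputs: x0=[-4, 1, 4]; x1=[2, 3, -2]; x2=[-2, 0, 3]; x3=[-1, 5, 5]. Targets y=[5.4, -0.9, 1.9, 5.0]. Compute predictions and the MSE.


ŷ0 = (-1.3)·(-4) + (0.6)·(1) + (-0.3)·(4) + 1.1 = 5.7
ŷ1 = (-1.3)·(2) + (0.6)·(3) + (-0.3)·(-2) + 1.1 = 0.9
ŷ2 = (-1.3)·(-2) + (0.6)·(0) + (-0.3)·(3) + 1.1 = 2.8
ŷ3 = (-1.3)·(-1) + (0.6)·(5) + (-0.3)·(5) + 1.1 = 3.9
errors² = [0.09, 3.24, 0.81, 1.21]
MSE = 5.3500/4 = 1.3375

1.3375


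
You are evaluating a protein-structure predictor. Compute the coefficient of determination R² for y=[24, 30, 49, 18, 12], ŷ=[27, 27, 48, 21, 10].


ȳ = 26.6
SS_res = Σ(y-ŷ)² = 32
SS_tot = Σ(y-ȳ)² = 807.2
R² = 1 - SS_res/SS_tot = 1 - 0.0396 = 0.9604

0.9604


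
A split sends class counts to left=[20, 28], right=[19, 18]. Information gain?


Parent = [39, 46], H_parent = 0.9951
H_left = 0.9799 (n=48), H_right = 0.9995 (n=37)
H_children = (48/85)·0.9799 + (37/85)·0.9995 = 0.9884
IG = 0.9951 - 0.9884 = 0.0067

0.0067


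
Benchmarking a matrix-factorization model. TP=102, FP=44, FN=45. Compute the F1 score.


Precision = 102/146 = 0.6986
Recall = 102/147 = 0.6939
F1 = 2·P·R/(P+R) = 2·TP/(2·TP+FP+FN) = 204/(204+44+45) = 204/293 = 0.6962

0.6962


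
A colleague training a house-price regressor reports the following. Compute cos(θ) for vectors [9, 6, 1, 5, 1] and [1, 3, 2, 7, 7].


A·B = 9·1 + 6·3 + 1·2 + 5·7 + 1·7 = 71
‖A‖ = √144 = 12, ‖B‖ = √112 = 10.583
cos = 71/(√144·√112) = 71/√16128 = 0.5591

0.5591


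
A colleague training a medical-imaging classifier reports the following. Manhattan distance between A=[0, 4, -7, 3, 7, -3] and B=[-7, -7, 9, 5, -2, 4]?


d = |0+ 7| + |4+ 7| + |-7-9| + |3-5| + |7+ 2| + |-3-4|
  = 7 + 11 + 16 + 2 + 9 + 7
  = 52

52


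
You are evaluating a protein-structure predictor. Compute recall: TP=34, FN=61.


Recall = TP/(TP+FN)
= 34/(34+61)
= 34/95 = 35.79%

35.79%


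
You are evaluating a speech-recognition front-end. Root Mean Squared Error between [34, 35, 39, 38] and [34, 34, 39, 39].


MSE = 2/4 = 0.5
RMSE = √(2/4) = 0.7071

0.7071


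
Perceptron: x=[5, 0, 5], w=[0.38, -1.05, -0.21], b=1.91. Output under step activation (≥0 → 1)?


z = (5)·(0.38) + (0)·(-1.05) + (5)·(-0.21) + 1.91
  = 2.76
step(z) = 1 (z≥0)

1


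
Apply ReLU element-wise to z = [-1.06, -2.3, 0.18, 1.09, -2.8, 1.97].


ReLU(-1.06) = max(0, -1.06) = 0.0
ReLU(-2.3) = max(0, -2.3) = 0.0
ReLU(0.18) = max(0, 0.18) = 0.18
ReLU(1.09) = max(0, 1.09) = 1.09
ReLU(-2.8) = max(0, -2.8) = 0.0
ReLU(1.97) = max(0, 1.97) = 1.97
result = [0.0, 0.0, 0.18, 1.09, 0.0, 1.97]

[0.0, 0.0, 0.18, 1.09, 0.0, 1.97]


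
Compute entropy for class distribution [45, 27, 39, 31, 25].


Probabilities: [45/167, 27/167, 39/167, 31/167, 25/167] ≈ [0.2695, 0.1617, 0.2335, 0.1856, 0.1497]
H = -((45/167)·log₂(45/167) + (27/167)·log₂(27/167) + (39/167)·log₂(39/167) + (31/167)·log₂(31/167) + (25/167)·log₂(25/167))
  = 2.286 bits

2.286 bits


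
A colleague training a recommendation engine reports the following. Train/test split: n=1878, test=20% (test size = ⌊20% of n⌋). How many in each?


Test = ⌊1878·20/100⌋ = 375
Train = 1878 - 375 = 1503

Train: 1503, Test: 375


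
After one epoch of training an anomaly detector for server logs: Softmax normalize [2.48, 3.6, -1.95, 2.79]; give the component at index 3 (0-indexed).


Exponentials: e^2.48=11.9413, e^3.6=36.5982, e^-1.95=0.1423, e^2.79=16.281
Sum = 64.9628
Softmax = [0.1838, 0.5634, 0.0022, 0.2506]
p[3] = 16.281/64.9628 = 0.2506

0.2506


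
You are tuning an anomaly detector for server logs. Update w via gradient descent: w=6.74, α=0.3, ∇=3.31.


w_new = w - α·∇
= 6.74 - 0.3·3.31
= 6.74 - 0.993
= 5.747

5.747


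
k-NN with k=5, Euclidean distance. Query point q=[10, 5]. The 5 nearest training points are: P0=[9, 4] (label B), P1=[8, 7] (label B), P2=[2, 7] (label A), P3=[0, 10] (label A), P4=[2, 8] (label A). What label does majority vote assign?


d(q,P0) = 1.4142  (label B)
d(q,P1) = 2.8284  (label B)
d(q,P2) = 8.2462  (label A)
d(q,P3) = 11.1803  (label A)
d(q,P4) = 8.544  (label A)
Votes: A=3, B=2
Majority → A

A


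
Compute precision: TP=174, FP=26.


Precision = TP/(TP+FP)
= 174/(174+26)
= 174/200 = 87.0%

87.0%


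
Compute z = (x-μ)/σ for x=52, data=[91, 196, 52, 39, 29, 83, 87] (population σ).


μ = 82.4286, σ = 51.6302
z = (52 - 82.4286)/51.6302 = -0.5894

-0.5894


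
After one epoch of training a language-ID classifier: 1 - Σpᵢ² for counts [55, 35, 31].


Probabilities: [55/121, 35/121, 31/121] ≈ [0.4545, 0.2893, 0.2562]
Σpᵢ² = (3025 + 1225 + 961)/121² = 5211/14641
Gini = 1 - Σpᵢ² = 1 - 5211/14641 = 0.6441

0.6441


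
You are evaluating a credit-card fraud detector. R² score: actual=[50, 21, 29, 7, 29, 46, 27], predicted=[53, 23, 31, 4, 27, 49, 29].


ȳ = 29.8571
SS_res = Σ(y-ŷ)² = 43
SS_tot = Σ(y-ȳ)² = 1276.86
R² = 1 - SS_res/SS_tot = 1 - 0.0337 = 0.9663

0.9663


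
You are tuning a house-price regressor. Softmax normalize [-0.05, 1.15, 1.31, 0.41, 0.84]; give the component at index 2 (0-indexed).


Exponentials: e^-0.05=0.9512, e^1.15=3.1582, e^1.31=3.7062, e^0.41=1.5068, e^0.84=2.3164
Sum = 11.6388
Softmax = [0.0817, 0.2714, 0.3184, 0.1295, 0.199]
p[2] = 3.7062/11.6388 = 0.3184

0.3184


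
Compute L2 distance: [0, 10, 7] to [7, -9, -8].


d = √((0-7)² + (10+ 9)² + (7+ 8)²)
  = √(49 + 361 + 225)
  = √635 = 25.1992

25.1992


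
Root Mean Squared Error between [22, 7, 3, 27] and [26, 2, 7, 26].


MSE = 58/4 = 14.5
RMSE = √(58/4) = 3.8079

3.8079


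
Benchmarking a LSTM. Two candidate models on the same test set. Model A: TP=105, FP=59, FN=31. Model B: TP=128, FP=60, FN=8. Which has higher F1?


Model A: P=105/164=0.6402, R=105/136=0.7721, F1=2PR/(P+R)=2TP/(2TP+FP+FN)=210/300=0.7
Model B: P=128/188=0.6809, R=128/136=0.9412, F1=2PR/(P+R)=2TP/(2TP+FP+FN)=256/324=0.7901
0.7 < 0.7901 → Model B

Model B


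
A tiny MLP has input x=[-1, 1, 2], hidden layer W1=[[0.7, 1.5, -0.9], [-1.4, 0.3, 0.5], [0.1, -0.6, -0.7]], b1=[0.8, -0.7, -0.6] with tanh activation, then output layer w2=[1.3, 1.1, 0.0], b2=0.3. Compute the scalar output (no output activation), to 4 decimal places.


z1[0] = (0.7)·(-1) + (1.5)·(1) + (-0.9)·(2) + 0.8 = -0.2
z1[1] = (-1.4)·(-1) + (0.3)·(1) + (0.5)·(2) - 0.7 = 2.0
z1[2] = (0.1)·(-1) + (-0.6)·(1) + (-0.7)·(2) - 0.6 = -2.7
h = tanh(z1) = [-0.1974, 0.964, -0.991]
output = (1.3)·(-0.1974) + (1.1)·(0.964) + (0.0)·(-0.991) + 0.3 = 1.1038

1.1038


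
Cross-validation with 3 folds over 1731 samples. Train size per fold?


Fold size = 1731/3 = 577
Training per fold = 1731 - 577 = 1154

1154


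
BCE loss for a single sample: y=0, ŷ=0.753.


BCE = -[y·ln(p) + (1-y)·ln(1-p)]
= -0 - 1·ln(1-0.753)
= -ln(0.247) = 1.3984

1.3984


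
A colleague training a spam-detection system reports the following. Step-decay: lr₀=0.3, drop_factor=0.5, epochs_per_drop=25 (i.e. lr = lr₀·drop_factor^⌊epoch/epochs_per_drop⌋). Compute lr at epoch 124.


n_drops = ⌊124/25⌋ = 4
lr = 0.3·0.5^4 = 0.3·0.0625 = 0.01875

0.01875


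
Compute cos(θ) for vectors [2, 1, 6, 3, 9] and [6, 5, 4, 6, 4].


A·B = 2·6 + 1·5 + 6·4 + 3·6 + 9·4 = 95
‖A‖ = √131 = 11.4455, ‖B‖ = √129 = 11.3578
cos = 95/(√131·√129) = 95/√16899 = 0.7308

0.7308


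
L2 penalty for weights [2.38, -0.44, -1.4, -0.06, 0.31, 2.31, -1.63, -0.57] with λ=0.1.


‖w‖₂² = (2.38)² + (-0.44)² + (-1.4)² + (-0.06)² + (0.31)² + (2.31)² + (-1.63)² + (-0.57)²
     = 5.6644 + 0.1936 + 1.96 + 0.0036 + 0.0961 + 5.3361 + 2.6569 + 0.3249
     = 16.2356
λ·‖w‖₂² = 0.1·16.2356 = 1.62356

1.62356


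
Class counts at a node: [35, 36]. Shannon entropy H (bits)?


Probabilities: [35/71, 36/71] ≈ [0.493, 0.507]
H = -((35/71)·log₂(35/71) + (36/71)·log₂(36/71))
  = 0.9999 bits

0.9999 bits


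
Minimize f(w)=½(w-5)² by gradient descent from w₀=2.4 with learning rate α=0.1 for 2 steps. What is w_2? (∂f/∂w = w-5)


step 1: grad = 2.4-5 = -2.6; w = 2.4 - 0.1·(-2.6) = 2.66
step 2: grad = 2.66-5 = -2.34; w = 2.66 - 0.1·(-2.34) = 2.894

2.894


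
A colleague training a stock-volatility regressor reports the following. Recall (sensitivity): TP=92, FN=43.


Recall = TP/(TP+FN)
= 92/(92+43)
= 92/135 = 68.15%

68.15%


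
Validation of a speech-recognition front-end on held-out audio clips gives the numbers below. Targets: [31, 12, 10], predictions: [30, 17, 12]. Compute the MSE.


Squared errors: (31-30)²=1, (12-17)²=25, (10-12)²=4
Sum = 30
MSE = 30/3 = 10

10


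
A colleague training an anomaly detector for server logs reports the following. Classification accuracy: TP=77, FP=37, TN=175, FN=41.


Accuracy = (TP+TN)/(TP+TN+FP+FN)
= (77+175)/(330)
= 252/330 = 76.36%

76.36%


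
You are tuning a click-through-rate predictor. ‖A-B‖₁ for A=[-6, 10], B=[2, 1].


d = |-6-2| + |10-1|
  = 8 + 9
  = 17

17


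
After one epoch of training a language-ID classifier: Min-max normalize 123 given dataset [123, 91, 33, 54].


min=33, max=123
(123-33)/(123-33) = 90/90 = 1.0

1.0


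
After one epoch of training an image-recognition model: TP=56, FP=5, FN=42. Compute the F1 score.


Precision = 56/61 = 0.918
Recall = 56/98 = 0.5714
F1 = 2·P·R/(P+R) = 2·TP/(2·TP+FP+FN) = 112/(112+5+42) = 112/159 = 0.7044

0.7044


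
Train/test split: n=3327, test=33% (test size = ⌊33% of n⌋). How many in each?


Test = ⌊3327·33/100⌋ = 1097
Train = 3327 - 1097 = 2230

Train: 2230, Test: 1097


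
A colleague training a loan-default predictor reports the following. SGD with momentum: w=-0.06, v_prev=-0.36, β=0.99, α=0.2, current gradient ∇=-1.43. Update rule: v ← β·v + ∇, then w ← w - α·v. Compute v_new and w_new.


v_new = 0.99·-0.36 - 1.43 = -0.3564 - 1.43 = -1.7864
w_new = -0.06 - 0.2·-1.7864 = -0.06 + 0.35728 = 0.29728

v_new=-1.7864, w_new=0.29728


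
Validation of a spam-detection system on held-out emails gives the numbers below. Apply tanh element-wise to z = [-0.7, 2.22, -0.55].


tanh(-0.7) = -0.6044
tanh(2.22) = 0.9767
tanh(-0.55) = -0.5005
result = [-0.6044, 0.9767, -0.5005]

[-0.6044, 0.9767, -0.5005]


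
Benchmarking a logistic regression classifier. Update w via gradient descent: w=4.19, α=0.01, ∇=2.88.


w_new = w - α·∇
= 4.19 - 0.01·2.88
= 4.19 - 0.0288
= 4.1612

4.1612


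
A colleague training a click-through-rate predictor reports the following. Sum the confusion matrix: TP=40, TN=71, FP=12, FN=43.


Total = TP + TN + FP + FN
= 40 + 71 + 12 + 43
= 166
(Predicted positive: 52, predicted negative: 114)

166


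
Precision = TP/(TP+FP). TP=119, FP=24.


Precision = TP/(TP+FP)
= 119/(119+24)
= 119/143 = 83.22%

83.22%


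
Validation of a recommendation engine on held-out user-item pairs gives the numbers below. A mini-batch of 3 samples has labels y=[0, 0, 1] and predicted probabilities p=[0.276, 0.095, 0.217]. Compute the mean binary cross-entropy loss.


L[0] = -ln(1-0.276) = -ln(0.724) = 0.323
L[1] = -ln(1-0.095) = -ln(0.905) = 0.0998
L[2] = -ln(0.217) = 1.5279
mean = (0.323 + 0.0998 + 1.5279)/3 = 0.6502

0.6502


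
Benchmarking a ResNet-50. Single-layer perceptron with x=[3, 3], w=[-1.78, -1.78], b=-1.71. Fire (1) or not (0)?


z = (3)·(-1.78) + (3)·(-1.78) - 1.71
  = -12.39
step(z) = 0 (z<0)

0


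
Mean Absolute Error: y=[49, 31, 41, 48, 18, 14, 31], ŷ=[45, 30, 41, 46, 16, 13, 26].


Absolute errors: |49-45|=4, |31-30|=1, |41-41|=0, |48-46|=2, |18-16|=2, |14-13|=1, |31-26|=5
Sum = 15
MAE = 15/7 = 15/7

15/7


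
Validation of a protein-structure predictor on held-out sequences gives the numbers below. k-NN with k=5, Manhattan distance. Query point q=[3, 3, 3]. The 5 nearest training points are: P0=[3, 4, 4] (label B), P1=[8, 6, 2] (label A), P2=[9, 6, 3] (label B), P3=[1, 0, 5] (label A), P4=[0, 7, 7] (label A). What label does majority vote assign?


d(q,P0) = 2  (label B)
d(q,P1) = 9  (label A)
d(q,P2) = 9  (label B)
d(q,P3) = 7  (label A)
d(q,P4) = 11  (label A)
Votes: A=3, B=2
Majority → A

A


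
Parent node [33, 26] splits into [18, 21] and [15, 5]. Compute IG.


Parent = [33, 26], H_parent = 0.9898
H_left = 0.9957 (n=39), H_right = 0.8113 (n=20)
H_children = (39/59)·0.9957 + (20/59)·0.8113 = 0.9332
IG = 0.9898 - 0.9332 = 0.0566

0.0566


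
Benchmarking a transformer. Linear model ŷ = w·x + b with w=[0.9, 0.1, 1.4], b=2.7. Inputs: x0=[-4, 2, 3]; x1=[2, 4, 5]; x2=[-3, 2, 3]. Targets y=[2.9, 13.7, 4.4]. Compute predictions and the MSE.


ŷ0 = (0.9)·(-4) + (0.1)·(2) + (1.4)·(3) + 2.7 = 3.5
ŷ1 = (0.9)·(2) + (0.1)·(4) + (1.4)·(5) + 2.7 = 11.9
ŷ2 = (0.9)·(-3) + (0.1)·(2) + (1.4)·(3) + 2.7 = 4.4
errors² = [0.36, 3.24, 0.0]
MSE = 3.6000/3 = 1.2

1.2


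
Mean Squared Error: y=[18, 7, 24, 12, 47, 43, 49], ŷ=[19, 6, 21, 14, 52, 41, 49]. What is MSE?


Squared errors: (18-19)²=1, (7-6)²=1, (24-21)²=9, (12-14)²=4, (47-52)²=25, (43-41)²=4, (49-49)²=0
Sum = 44
MSE = 44/7 = 44/7

44/7


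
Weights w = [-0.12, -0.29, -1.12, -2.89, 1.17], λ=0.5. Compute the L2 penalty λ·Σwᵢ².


‖w‖₂² = (-0.12)² + (-0.29)² + (-1.12)² + (-2.89)² + (1.17)²
     = 0.0144 + 0.0841 + 1.2544 + 8.3521 + 1.3689
     = 11.0739
λ·‖w‖₂² = 0.5·11.0739 = 5.53695

5.53695


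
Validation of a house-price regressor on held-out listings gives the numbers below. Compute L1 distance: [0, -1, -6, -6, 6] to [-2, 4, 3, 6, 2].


d = |0+ 2| + |-1-4| + |-6-3| + |-6-6| + |6-2|
  = 2 + 5 + 9 + 12 + 4
  = 32

32


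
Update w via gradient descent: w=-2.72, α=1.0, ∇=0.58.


w_new = w - α·∇
= -2.72 - 1.0·0.58
= -2.72 - 0.58
= -3.3

-3.3


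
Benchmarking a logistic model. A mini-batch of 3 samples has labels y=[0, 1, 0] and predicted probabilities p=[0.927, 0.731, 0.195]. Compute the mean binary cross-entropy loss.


L[0] = -ln(1-0.927) = -ln(0.073) = 2.6173
L[1] = -ln(0.731) = 0.3133
L[2] = -ln(1-0.195) = -ln(0.805) = 0.2169
mean = (2.6173 + 0.3133 + 0.2169)/3 = 1.0492

1.0492


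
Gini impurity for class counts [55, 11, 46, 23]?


Probabilities: [55/135, 11/135, 46/135, 23/135] ≈ [0.4074, 0.0815, 0.3407, 0.1704]
Σpᵢ² = (3025 + 121 + 2116 + 529)/135² = 5791/18225
Gini = 1 - Σpᵢ² = 1 - 5791/18225 = 0.6822

0.6822


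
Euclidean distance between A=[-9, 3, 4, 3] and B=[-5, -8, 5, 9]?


d = √((-9+ 5)² + (3+ 8)² + (4-5)² + (3-9)²)
  = √(16 + 121 + 1 + 36)
  = √174 = 13.1909

13.1909


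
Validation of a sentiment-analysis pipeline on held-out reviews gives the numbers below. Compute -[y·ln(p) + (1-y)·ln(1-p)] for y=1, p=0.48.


BCE = -[y·ln(p) + (1-y)·ln(1-p)]
= -1·ln(0.48) - 0
= -ln(0.48) = 0.734

0.734


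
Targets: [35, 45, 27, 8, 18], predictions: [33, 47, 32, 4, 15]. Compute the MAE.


Absolute errors: |35-33|=2, |45-47|=2, |27-32|=5, |8-4|=4, |18-15|=3
Sum = 16
MAE = 16/5 = 16/5

16/5


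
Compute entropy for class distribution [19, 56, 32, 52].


Probabilities: [19/159, 56/159, 32/159, 52/159] ≈ [0.1195, 0.3522, 0.2013, 0.327]
H = -((19/159)·log₂(19/159) + (56/159)·log₂(56/159) + (32/159)·log₂(32/159) + (52/159)·log₂(52/159))
  = 1.8893 bits

1.8893 bits


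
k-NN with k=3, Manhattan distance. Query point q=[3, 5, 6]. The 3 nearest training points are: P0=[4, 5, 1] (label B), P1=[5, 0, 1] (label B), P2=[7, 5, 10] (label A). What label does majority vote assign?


d(q,P0) = 6  (label B)
d(q,P1) = 12  (label B)
d(q,P2) = 8  (label A)
Votes: A=1, B=2
Majority → B

B


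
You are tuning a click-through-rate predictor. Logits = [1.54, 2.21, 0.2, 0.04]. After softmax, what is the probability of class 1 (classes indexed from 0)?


Exponentials: e^1.54=4.6646, e^2.21=9.1157, e^0.2=1.2214, e^0.04=1.0408
Sum = 16.0425
Softmax = [0.2908, 0.5682, 0.0761, 0.0649]
p[1] = 9.1157/16.0425 = 0.5682

0.5682


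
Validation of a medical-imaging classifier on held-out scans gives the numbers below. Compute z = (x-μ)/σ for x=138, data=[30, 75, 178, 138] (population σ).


μ = 105.25, σ = 56.8831
z = (138 - 105.25)/56.8831 = 0.5757

0.5757


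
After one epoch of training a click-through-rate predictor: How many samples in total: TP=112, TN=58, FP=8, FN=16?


Total = TP + TN + FP + FN
= 112 + 58 + 8 + 16
= 194
(Predicted positive: 120, predicted negative: 74)

194


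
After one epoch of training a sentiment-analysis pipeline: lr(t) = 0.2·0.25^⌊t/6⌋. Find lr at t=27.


n_drops = ⌊27/6⌋ = 4
lr = 0.2·0.25^4 = 0.2·0.00390625 = 0.00078125

0.00078125


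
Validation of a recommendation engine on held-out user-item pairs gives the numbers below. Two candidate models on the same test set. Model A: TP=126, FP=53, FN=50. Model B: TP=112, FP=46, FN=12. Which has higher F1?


Model A: P=126/179=0.7039, R=126/176=0.7159, F1=2PR/(P+R)=2TP/(2TP+FP+FN)=252/355=0.7099
Model B: P=112/158=0.7089, R=112/124=0.9032, F1=2PR/(P+R)=2TP/(2TP+FP+FN)=224/282=0.7943
0.7099 < 0.7943 → Model B

Model B


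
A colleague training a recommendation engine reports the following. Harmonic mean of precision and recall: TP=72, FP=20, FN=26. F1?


Precision = 72/92 = 0.7826
Recall = 72/98 = 0.7347
F1 = 2·P·R/(P+R) = 2·TP/(2·TP+FP+FN) = 144/(144+20+26) = 144/190 = 0.7579

0.7579


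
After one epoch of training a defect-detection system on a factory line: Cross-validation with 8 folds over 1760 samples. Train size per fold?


Fold size = 1760/8 = 220
Training per fold = 1760 - 220 = 1540

1540


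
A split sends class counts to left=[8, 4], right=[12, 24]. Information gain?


Parent = [20, 28], H_parent = 0.9799
H_left = 0.9183 (n=12), H_right = 0.9183 (n=36)
H_children = (12/48)·0.9183 + (36/48)·0.9183 = 0.9183
IG = 0.9799 - 0.9183 = 0.0616

0.0616


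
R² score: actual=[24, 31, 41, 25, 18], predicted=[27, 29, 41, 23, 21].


ȳ = 27.8
SS_res = Σ(y-ŷ)² = 26
SS_tot = Σ(y-ȳ)² = 302.8
R² = 1 - SS_res/SS_tot = 1 - 0.0859 = 0.9141

0.9141


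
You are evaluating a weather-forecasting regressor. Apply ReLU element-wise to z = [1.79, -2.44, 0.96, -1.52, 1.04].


ReLU(1.79) = max(0, 1.79) = 1.79
ReLU(-2.44) = max(0, -2.44) = 0.0
ReLU(0.96) = max(0, 0.96) = 0.96
ReLU(-1.52) = max(0, -1.52) = 0.0
ReLU(1.04) = max(0, 1.04) = 1.04
result = [1.79, 0.0, 0.96, 0.0, 1.04]

[1.79, 0.0, 0.96, 0.0, 1.04]


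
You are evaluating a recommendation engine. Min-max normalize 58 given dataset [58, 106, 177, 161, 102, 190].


min=58, max=190
(58-58)/(190-58) = 0/132 = 0.0

0.0


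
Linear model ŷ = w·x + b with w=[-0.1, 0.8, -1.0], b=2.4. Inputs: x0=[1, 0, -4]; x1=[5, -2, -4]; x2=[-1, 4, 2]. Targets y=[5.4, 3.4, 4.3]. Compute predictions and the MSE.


ŷ0 = (-0.1)·(1) + (0.8)·(0) + (-1.0)·(-4) + 2.4 = 6.3
ŷ1 = (-0.1)·(5) + (0.8)·(-2) + (-1.0)·(-4) + 2.4 = 4.3
ŷ2 = (-0.1)·(-1) + (0.8)·(4) + (-1.0)·(2) + 2.4 = 3.7
errors² = [0.81, 0.81, 0.36]
MSE = 1.9800/3 = 0.66

0.66


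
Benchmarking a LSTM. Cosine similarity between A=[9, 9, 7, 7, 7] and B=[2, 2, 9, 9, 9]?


A·B = 9·2 + 9·2 + 7·9 + 7·9 + 7·9 = 225
‖A‖ = √309 = 17.5784, ‖B‖ = √251 = 15.843
cos = 225/(√309·√251) = 225/√77559 = 0.8079

0.8079


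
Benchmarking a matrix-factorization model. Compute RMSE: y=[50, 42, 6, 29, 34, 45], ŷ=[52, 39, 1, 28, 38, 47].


MSE = 59/6 = 9.8333
RMSE = √(59/6) = 3.1358

3.1358


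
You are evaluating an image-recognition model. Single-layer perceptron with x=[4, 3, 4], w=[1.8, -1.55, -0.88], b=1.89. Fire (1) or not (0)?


z = (4)·(1.8) + (3)·(-1.55) + (4)·(-0.88) + 1.89
  = 0.92
step(z) = 1 (z≥0)

1


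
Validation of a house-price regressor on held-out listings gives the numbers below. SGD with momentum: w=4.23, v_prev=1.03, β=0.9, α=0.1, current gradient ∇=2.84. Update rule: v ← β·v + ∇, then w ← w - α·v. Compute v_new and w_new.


v_new = 0.9·1.03 + 2.84 = 0.927 + 2.84 = 3.767
w_new = 4.23 - 0.1·3.767 = 4.23 - 0.3767 = 3.8533

v_new=3.767, w_new=3.8533


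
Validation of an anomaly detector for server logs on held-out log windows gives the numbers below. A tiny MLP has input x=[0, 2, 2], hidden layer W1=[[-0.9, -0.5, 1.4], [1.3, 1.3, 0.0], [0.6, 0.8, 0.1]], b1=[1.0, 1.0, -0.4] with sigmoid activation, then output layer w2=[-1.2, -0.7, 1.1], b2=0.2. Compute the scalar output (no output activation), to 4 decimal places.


z1[0] = (-0.9)·(0) + (-0.5)·(2) + (1.4)·(2) + 1.0 = 2.8
z1[1] = (1.3)·(0) + (1.3)·(2) + (0.0)·(2) + 1.0 = 3.6
z1[2] = (0.6)·(0) + (0.8)·(2) + (0.1)·(2) - 0.4 = 1.4
h = sigmoid(z1) = [0.9427, 0.9734, 0.8022]
output = (-1.2)·(0.9427) + (-0.7)·(0.9734) + (1.1)·(0.8022) + 0.2 = -0.7302

-0.7302


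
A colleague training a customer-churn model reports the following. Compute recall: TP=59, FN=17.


Recall = TP/(TP+FN)
= 59/(59+17)
= 59/76 = 77.63%

77.63%


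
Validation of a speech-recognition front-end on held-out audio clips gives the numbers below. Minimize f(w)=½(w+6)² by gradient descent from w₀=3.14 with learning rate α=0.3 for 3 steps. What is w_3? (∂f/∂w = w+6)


step 1: grad = 3.14+6 = 9.14; w = 3.14 - 0.3·(9.14) = 0.398
step 2: grad = 0.398+6 = 6.398; w = 0.398 - 0.3·(6.398) = -1.5214
step 3: grad = -1.5214+6 = 4.4786; w = -1.5214 - 0.3·(4.4786) = -2.86498

-2.86498


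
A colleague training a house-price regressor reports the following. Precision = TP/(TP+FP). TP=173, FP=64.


Precision = TP/(TP+FP)
= 173/(173+64)
= 173/237 = 73.0%

73.0%


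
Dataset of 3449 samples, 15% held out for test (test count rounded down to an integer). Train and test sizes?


Test = ⌊3449·15/100⌋ = 517
Train = 3449 - 517 = 2932

Train: 2932, Test: 517


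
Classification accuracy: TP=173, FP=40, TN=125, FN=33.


Accuracy = (TP+TN)/(TP+TN+FP+FN)
= (173+125)/(371)
= 298/371 = 80.32%

80.32%


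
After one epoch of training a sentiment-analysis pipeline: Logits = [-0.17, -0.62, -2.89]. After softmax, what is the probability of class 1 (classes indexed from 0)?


Exponentials: e^-0.17=0.8437, e^-0.62=0.5379, e^-2.89=0.0556
Sum = 1.4372
Softmax = [0.587, 0.3743, 0.0387]
p[1] = 0.5379/1.4372 = 0.3743

0.3743


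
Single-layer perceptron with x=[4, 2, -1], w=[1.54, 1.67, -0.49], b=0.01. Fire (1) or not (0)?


z = (4)·(1.54) + (2)·(1.67) + (-1)·(-0.49) + 0.01
  = 10.0
step(z) = 1 (z≥0)

1


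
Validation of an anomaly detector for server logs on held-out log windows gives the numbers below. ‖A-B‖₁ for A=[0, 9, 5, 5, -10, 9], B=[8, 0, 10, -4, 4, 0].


d = |0-8| + |9-0| + |5-10| + |5+ 4| + |-10-4| + |9-0|
  = 8 + 9 + 5 + 9 + 14 + 9
  = 54

54


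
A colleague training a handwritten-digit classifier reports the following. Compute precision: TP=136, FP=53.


Precision = TP/(TP+FP)
= 136/(136+53)
= 136/189 = 71.96%

71.96%


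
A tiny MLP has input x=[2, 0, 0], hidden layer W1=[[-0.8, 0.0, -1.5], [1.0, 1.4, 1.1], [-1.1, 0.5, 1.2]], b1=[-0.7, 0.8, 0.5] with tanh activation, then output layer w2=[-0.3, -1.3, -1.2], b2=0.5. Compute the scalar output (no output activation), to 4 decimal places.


z1[0] = (-0.8)·(2) + (0.0)·(0) + (-1.5)·(0) - 0.7 = -2.3
z1[1] = (1.0)·(2) + (1.4)·(0) + (1.1)·(0) + 0.8 = 2.8
z1[2] = (-1.1)·(2) + (0.5)·(0) + (1.2)·(0) + 0.5 = -1.7
h = tanh(z1) = [-0.9801, 0.9926, -0.9354]
output = (-0.3)·(-0.9801) + (-1.3)·(0.9926) + (-1.2)·(-0.9354) + 0.5 = 0.6261

0.6261


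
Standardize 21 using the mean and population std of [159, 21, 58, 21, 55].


μ = 62.8, σ = 50.6612
z = (21 - 62.8)/50.6612 = -0.8251

-0.8251


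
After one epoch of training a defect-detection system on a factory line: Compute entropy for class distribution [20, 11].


Probabilities: [20/31, 11/31] ≈ [0.6452, 0.3548]
H = -((20/31)·log₂(20/31) + (11/31)·log₂(11/31))
  = 0.9383 bits

0.9383 bits


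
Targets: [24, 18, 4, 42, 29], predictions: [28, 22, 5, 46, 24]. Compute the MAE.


Absolute errors: |24-28|=4, |18-22|=4, |4-5|=1, |42-46|=4, |29-24|=5
Sum = 18
MAE = 18/5 = 18/5

18/5


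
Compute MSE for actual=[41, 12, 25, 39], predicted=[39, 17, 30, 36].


Squared errors: (41-39)²=4, (12-17)²=25, (25-30)²=25, (39-36)²=9
Sum = 63
MSE = 63/4 = 63/4

63/4


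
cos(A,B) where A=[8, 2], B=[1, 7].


A·B = 8·1 + 2·7 = 22
‖A‖ = √68 = 8.2462, ‖B‖ = √50 = 7.0711
cos = 22/(√68·√50) = 22/√3400 = 0.3773

0.3773


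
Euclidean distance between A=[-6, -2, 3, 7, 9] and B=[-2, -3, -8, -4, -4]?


d = √((-6+ 2)² + (-2+ 3)² + (3+ 8)² + (7+ 4)² + (9+ 4)²)
  = √(16 + 1 + 121 + 121 + 169)
  = √428 = 20.6882

20.6882


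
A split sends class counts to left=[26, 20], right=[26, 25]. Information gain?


Parent = [52, 45], H_parent = 0.9962
H_left = 0.9877 (n=46), H_right = 0.9997 (n=51)
H_children = (46/97)·0.9877 + (51/97)·0.9997 = 0.994
IG = 0.9962 - 0.994 = 0.0022

0.0022


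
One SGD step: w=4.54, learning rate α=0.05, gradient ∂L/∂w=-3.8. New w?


w_new = w - α·∇
= 4.54 - 0.05·-3.8
= 4.54 + 0.19
= 4.73

4.73


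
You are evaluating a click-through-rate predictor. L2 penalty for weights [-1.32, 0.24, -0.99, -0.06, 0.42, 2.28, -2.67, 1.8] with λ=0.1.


‖w‖₂² = (-1.32)² + (0.24)² + (-0.99)² + (-0.06)² + (0.42)² + (2.28)² + (-2.67)² + (1.8)²
     = 1.7424 + 0.0576 + 0.9801 + 0.0036 + 0.1764 + 5.1984 + 7.1289 + 3.24
     = 18.5274
λ·‖w‖₂² = 0.1·18.5274 = 1.85274

1.85274


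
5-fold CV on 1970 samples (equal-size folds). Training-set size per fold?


Fold size = 1970/5 = 394
Training per fold = 1970 - 394 = 1576

1576


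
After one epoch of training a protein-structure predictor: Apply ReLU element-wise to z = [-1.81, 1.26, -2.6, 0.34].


ReLU(-1.81) = max(0, -1.81) = 0.0
ReLU(1.26) = max(0, 1.26) = 1.26
ReLU(-2.6) = max(0, -2.6) = 0.0
ReLU(0.34) = max(0, 0.34) = 0.34
result = [0.0, 1.26, 0.0, 0.34]

[0.0, 1.26, 0.0, 0.34]


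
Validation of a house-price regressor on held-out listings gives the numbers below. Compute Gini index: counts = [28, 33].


Probabilities: [28/61, 33/61] ≈ [0.459, 0.541]
Σpᵢ² = (784 + 1089)/61² = 1873/3721
Gini = 1 - Σpᵢ² = 1 - 1873/3721 = 0.4966

0.4966


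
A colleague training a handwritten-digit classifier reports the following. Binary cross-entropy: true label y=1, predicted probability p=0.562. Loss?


BCE = -[y·ln(p) + (1-y)·ln(1-p)]
= -1·ln(0.562) - 0
= -ln(0.562) = 0.5763

0.5763


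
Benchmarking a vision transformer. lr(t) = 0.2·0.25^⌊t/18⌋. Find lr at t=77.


n_drops = ⌊77/18⌋ = 4
lr = 0.2·0.25^4 = 0.2·0.00390625 = 0.00078125

0.00078125


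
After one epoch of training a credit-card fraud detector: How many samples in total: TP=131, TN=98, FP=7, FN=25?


Total = TP + TN + FP + FN
= 131 + 98 + 7 + 25
= 261
(Predicted positive: 138, predicted negative: 123)

261


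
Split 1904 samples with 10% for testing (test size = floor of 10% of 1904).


Test = ⌊1904·10/100⌋ = 190
Train = 1904 - 190 = 1714

Train: 1714, Test: 190


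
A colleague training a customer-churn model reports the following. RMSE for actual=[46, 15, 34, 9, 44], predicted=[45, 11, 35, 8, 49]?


MSE = 44/5 = 8.8
RMSE = √(44/5) = 2.9665

2.9665


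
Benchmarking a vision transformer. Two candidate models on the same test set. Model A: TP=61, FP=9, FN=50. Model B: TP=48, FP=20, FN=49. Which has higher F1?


Model A: P=61/70=0.8714, R=61/111=0.5495, F1=2PR/(P+R)=2TP/(2TP+FP+FN)=122/181=0.674
Model B: P=48/68=0.7059, R=48/97=0.4948, F1=2PR/(P+R)=2TP/(2TP+FP+FN)=96/165=0.5818
0.674 > 0.5818 → Model A

Model A


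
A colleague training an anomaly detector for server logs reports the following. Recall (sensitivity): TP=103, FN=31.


Recall = TP/(TP+FN)
= 103/(103+31)
= 103/134 = 76.87%

76.87%


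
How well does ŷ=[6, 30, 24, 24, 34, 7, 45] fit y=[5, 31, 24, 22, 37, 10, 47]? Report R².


ȳ = 25.1429
SS_res = Σ(y-ŷ)² = 28
SS_tot = Σ(y-ȳ)² = 1298.86
R² = 1 - SS_res/SS_tot = 1 - 0.0216 = 0.9784

0.9784


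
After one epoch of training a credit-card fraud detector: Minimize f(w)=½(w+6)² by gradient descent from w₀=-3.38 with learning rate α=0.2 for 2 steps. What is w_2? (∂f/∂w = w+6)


step 1: grad = -3.38+6 = 2.62; w = -3.38 - 0.2·(2.62) = -3.904
step 2: grad = -3.904+6 = 2.096; w = -3.904 - 0.2·(2.096) = -4.3232

-4.3232


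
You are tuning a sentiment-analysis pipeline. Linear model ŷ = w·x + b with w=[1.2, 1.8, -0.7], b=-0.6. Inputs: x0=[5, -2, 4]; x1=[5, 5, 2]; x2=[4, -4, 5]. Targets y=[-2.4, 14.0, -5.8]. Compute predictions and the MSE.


ŷ0 = (1.2)·(5) + (1.8)·(-2) + (-0.7)·(4) - 0.6 = -1.0
ŷ1 = (1.2)·(5) + (1.8)·(5) + (-0.7)·(2) - 0.6 = 13.0
ŷ2 = (1.2)·(4) + (1.8)·(-4) + (-0.7)·(5) - 0.6 = -6.5
errors² = [1.96, 1.0, 0.49]
MSE = 3.4500/3 = 1.15

1.15


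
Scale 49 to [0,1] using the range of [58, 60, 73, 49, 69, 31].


min=31, max=73
(49-31)/(73-31) = 18/42 = 0.4286

0.4286


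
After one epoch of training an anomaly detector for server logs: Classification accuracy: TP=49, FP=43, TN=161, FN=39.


Accuracy = (TP+TN)/(TP+TN+FP+FN)
= (49+161)/(292)
= 210/292 = 71.92%

71.92%


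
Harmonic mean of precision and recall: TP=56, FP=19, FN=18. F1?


Precision = 56/75 = 0.7467
Recall = 56/74 = 0.7568
F1 = 2·P·R/(P+R) = 2·TP/(2·TP+FP+FN) = 112/(112+19+18) = 112/149 = 0.7517

0.7517


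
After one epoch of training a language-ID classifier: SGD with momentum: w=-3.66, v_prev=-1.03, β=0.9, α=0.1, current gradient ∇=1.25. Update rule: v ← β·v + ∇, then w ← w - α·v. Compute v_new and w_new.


v_new = 0.9·-1.03 + 1.25 = -0.927 + 1.25 = 0.323
w_new = -3.66 - 0.1·0.323 = -3.66 - 0.0323 = -3.6923

v_new=0.323, w_new=-3.6923


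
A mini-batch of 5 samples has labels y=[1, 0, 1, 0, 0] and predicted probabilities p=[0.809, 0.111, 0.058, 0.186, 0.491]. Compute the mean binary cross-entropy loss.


L[0] = -ln(0.809) = 0.212
L[1] = -ln(1-0.111) = -ln(0.889) = 0.1177
L[2] = -ln(0.058) = 2.8473
L[3] = -ln(1-0.186) = -ln(0.814) = 0.2058
L[4] = -ln(1-0.491) = -ln(0.509) = 0.6753
mean = (0.212 + 0.1177 + 2.8473 + 0.2058 + 0.6753)/5 = 0.8116

0.8116


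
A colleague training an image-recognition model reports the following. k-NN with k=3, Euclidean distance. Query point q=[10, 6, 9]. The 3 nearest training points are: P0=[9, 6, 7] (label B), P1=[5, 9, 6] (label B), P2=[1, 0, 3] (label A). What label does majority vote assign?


d(q,P0) = 2.2361  (label B)
d(q,P1) = 6.5574  (label B)
d(q,P2) = 12.3693  (label A)
Votes: A=1, B=2
Majority → B

B


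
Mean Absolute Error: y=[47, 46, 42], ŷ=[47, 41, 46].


Absolute errors: |47-47|=0, |46-41|=5, |42-46|=4
Sum = 9
MAE = 9/3 = 3

3


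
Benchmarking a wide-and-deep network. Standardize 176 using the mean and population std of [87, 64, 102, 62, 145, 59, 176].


μ = 99.2857, σ = 42.0738
z = (176 - 99.2857)/42.0738 = 1.8233

1.8233


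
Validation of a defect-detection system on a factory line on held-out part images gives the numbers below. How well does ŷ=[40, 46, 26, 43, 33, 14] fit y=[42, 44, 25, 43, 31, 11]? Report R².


ȳ = 32.6667
SS_res = Σ(y-ŷ)² = 22
SS_tot = Σ(y-ȳ)² = 853.33
R² = 1 - SS_res/SS_tot = 1 - 0.0258 = 0.9742

0.9742


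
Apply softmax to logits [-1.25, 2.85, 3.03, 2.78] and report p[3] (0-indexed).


Exponentials: e^-1.25=0.2865, e^2.85=17.2878, e^3.03=20.6972, e^2.78=16.119
Sum = 54.3905
Softmax = [0.0053, 0.3178, 0.3805, 0.2964]
p[3] = 16.119/54.3905 = 0.2964

0.2964


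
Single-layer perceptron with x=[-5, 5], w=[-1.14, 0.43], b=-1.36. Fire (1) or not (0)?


z = (-5)·(-1.14) + (5)·(0.43) - 1.36
  = 6.49
step(z) = 1 (z≥0)

1


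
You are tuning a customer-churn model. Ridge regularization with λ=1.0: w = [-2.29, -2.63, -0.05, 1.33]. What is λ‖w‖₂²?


‖w‖₂² = (-2.29)² + (-2.63)² + (-0.05)² + (1.33)²
     = 5.2441 + 6.9169 + 0.0025 + 1.7689
     = 13.9324
λ·‖w‖₂² = 1.0·13.9324 = 13.9324

13.9324
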